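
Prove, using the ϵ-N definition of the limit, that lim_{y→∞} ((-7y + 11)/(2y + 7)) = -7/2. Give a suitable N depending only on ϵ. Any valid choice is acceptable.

N = (71/4)/ϵ

Suppose ϵ > 0. We seek N > 0 such that y > N implies |(-7y + 11)/(2y + 7) + 7/2| < ϵ.
(-7y + 11)/(2y + 7) + 7/2 = (2(-7y + 11) − (-7)(2y + 7)) / (2(2y + 7)) = 71/(2(2y + 7)).
For y > 0 we have 2y + 7 > 2y, so |(-7y + 11)/(2y + 7) + 7/2| = 71/(2(2y + 7)) < 71/(2·2y) = (71/4)/y.
Thus |(-7y + 11)/(2y + 7) + 7/2| < ϵ whenever y > (71/4)/ϵ.
Take N = (71/4)/ϵ. If y > N then |(-7y + 11)/(2y + 7) + 7/2| < (71/4)/y < ϵ.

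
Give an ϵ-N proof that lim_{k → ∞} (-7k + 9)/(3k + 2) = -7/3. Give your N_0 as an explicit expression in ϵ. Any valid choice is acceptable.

N_0 = (41/9)/ϵ

Let ϵ > 0. For k ≥ 1, |(-7k + 9)/(3k + 2) + 7/3| = |41|/(3(3k + 2)) = 41/(3(3k + 2)).
Since 3k + 2 ≥ 3k for k ≥ 1, this is ≤ 41/(3·3k) = (41/9)/k.
So |(-7k + 9)/(3k + 2) + 7/3| < ϵ whenever k > (41/9)/ϵ.
Take N_0 = (41/9)/ϵ. If k > N_0 then |(-7k + 9)/(3k + 2) + 7/3| ≤ (41/9)/k < ϵ.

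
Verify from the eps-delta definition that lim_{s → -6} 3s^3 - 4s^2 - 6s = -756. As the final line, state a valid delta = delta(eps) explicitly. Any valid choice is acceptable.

delta = min(2, eps/494)

Let eps > 0. We want delta > 0 such that 0 < |s + 6| < delta implies |(3s^3 - 4s^2 - 6s) + 756| < eps.
(3s^3 - 4s^2 - 6s) + 756 = 3s^3 - 4s^2 - 6s + 756 = (s + 6)(3s^2 - 22s + 126).
So |(3s^3 - 4s^2 - 6s) + 756| = |s + 6|·|3s^2 - 22s + 126|.
Assume first that |s + 6| < 2, so |s| < 8. Then |3s^2 - 22s + 126| ≤ 3·8^2 + 22·8 + 126 = 494.
Hence |(3s^3 - 4s^2 - 6s) + 756| ≤ 494|s + 6| < eps provided |s + 6| < eps/494.
Take delta = min(2, eps/494). Then 0 < |s + 6| < delta gives both |s + 6| < 2 and |s + 6| < eps/494, so |(3s^3 - 4s^2 - 6s) + 756| < eps.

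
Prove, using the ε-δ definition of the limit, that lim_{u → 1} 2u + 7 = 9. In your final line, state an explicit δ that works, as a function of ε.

δ = ε/2

Fix ε > 0. We need δ > 0 so that 0 < |u − 1| < δ implies |(2u + 7) − 9| < ε.
Since (2u + 7) − 9 = 2(u − 1), we have |(2u + 7) − 9| = 2|u − 1|.
So 2|u − 1| < ε exactly when |u − 1| < ε/2.
Take δ = ε/2. If 0 < |u − 1| < δ then |(2u + 7) − 9| = 2|u − 1| < 2·(ε/2) = ε.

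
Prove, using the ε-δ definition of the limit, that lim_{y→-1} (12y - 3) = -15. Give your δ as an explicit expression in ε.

Let ε > 0 be given. We need δ > 0 so that 0 < |y + 1| < δ implies |(12y - 3) + 15| < ε.
Since (12y - 3) + 15 = 12(y + 1), we have |(12y - 3) + 15| = 12|y + 1|.
Thus it suffices that |y + 1| < ε/12.
Choosing δ = ε/12 gives |(12y - 3) + 15| = 12|y + 1| < ε whenever |y + 1| < δ.

δ = ε/12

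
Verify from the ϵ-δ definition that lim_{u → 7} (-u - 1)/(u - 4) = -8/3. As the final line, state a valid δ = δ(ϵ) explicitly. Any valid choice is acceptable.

δ = min(3/2, (9/10)ϵ)

Fix ϵ > 0. We want δ > 0 with 0 < |u − 7| < δ ⇒ |(-u - 1)/(u - 4) + 8/3| < ϵ.
Combining over a common denominator, (-u - 1)/(u - 4) + 8/3 = [(-u - 1)·3 − (-8)·(u - 4)] / [3·(u - 4)] = 5(u − 7) / (3(u - 4)).
So |(-u - 1)/(u - 4) + 8/3| = 5|u − 7| / (3·|u − 4|).
Restrict δ ≤ 3/2. Then |u − 7| < 3/2 gives |u − 4| = |(u − 7) + 3| ≥ 3 − 3/2 = 3/2.
Hence |(-u - 1)/(u - 4) + 8/3| < 5|u − 7|/(3·(3/2)) = (10/9)|u − 7|, which is < ϵ once |u − 7| < (9/10)ϵ.
Take δ = min(3/2, (9/10)ϵ). Then 0 < |u − 7| < δ forces both bounds, so |(-u - 1)/(u - 4) + 8/3| < ϵ.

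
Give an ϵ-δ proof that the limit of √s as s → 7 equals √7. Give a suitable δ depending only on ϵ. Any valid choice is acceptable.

δ = min(7, √7·ϵ)

Let ϵ > 0. We want δ > 0 such that 0 < |s − 7| < δ implies |√s − √7| < ϵ.
Multiplying by the conjugate, |√s − √7| = |s − 7|/(√s + √7).
Restrict δ ≤ 7 so that |s − 7| < 7 forces s > 0, and then √s + √7 > √7.
Hence |√s − √7| < |s − 7|/√7, which is < ϵ once |s − 7| < √7·ϵ.
Take δ = min(7, √7·ϵ). If 0 < |s − 7| < δ then s > 0 and |√s − √7| < |s − 7|/√7 < ϵ.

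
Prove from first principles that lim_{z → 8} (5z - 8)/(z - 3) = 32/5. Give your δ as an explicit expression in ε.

δ = min(5/2, (25/14)ε)

Fix ε > 0. We want δ > 0 with 0 < |z − 8| < δ ⇒ |(5z - 8)/(z - 3) − (32/5)| < ε.
Combining over a common denominator, (5z - 8)/(z - 3) − (32/5) = [(5z - 8)·5 − 32·(z - 3)] / [5·(z - 3)] = -7(z − 8) / (5(z - 3)).
So |(5z - 8)/(z - 3) − (32/5)| = 7|z − 8| / (5·|z − 3|).
Require δ ≤ 5/2, so |z − 3| ≥ |5| − |z − 8| > 5 − 5/2 = 5/2.
Hence |(5z - 8)/(z - 3) − (32/5)| < 7|z − 8|/(5·(5/2)) = (14/25)|z − 8|, which is < ε once |z − 8| < (25/14)ε.
Take δ = min(5/2, (25/14)ε). Then 0 < |z − 8| < δ forces both bounds, so |(5z - 8)/(z - 3) − (32/5)| < ε.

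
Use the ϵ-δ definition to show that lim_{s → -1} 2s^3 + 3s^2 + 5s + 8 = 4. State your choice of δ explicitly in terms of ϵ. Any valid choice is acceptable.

Let ϵ > 0 be given. We want δ > 0 such that 0 < |s + 1| < δ implies |(2s^3 + 3s^2 + 5s + 8) − 4| < ϵ.
(2s^3 + 3s^2 + 5s + 8) − 4 = 2s^3 + 3s^2 + 5s + 4 = (s + 1)(2s^2 + s + 4).
So |(2s^3 + 3s^2 + 5s + 8) − 4| = |s + 1|·|2s^2 + s + 4|.
Assume first that |s + 1| < 2, so |s| < 3. Then |2s^2 + s + 4| ≤ 2·3^2 + 3 + 4 = 25.
Hence |(2s^3 + 3s^2 + 5s + 8) − 4| ≤ 25|s + 1| < ϵ provided |s + 1| < ϵ/25.
Take δ = min(2, ϵ/25). Then 0 < |s + 1| < δ gives both |s + 1| < 2 and |s + 1| < ϵ/25, so |(2s^3 + 3s^2 + 5s + 8) − 4| < ϵ.

δ = min(2, ϵ/25)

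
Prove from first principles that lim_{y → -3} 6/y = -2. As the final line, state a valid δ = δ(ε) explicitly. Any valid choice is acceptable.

δ = min(3/2, (3/4)ε)

Let ε > 0. We seek δ > 0 such that 0 < |y + 3| < δ implies |6/y + 2| < ε.
|6/y + 2| = 6·|-3 − y|/(3·|y|) = 6|y + 3|/(3|y|).
Restrict δ ≤ 3/2. Then |y + 3| < 3/2 gives |y| > 3/2, so 3|y| > 9/2.
Then |6/y + 2| < 6|y + 3|/(9/2), which is < ε when |y + 3| < (3/4)ε.
Take δ = min(3/2, (3/4)ε). Then 0 < |y + 3| < δ gives both |y + 3| < 3/2 and |y + 3| < (3/4)ε, so |6/y + 2| < ε.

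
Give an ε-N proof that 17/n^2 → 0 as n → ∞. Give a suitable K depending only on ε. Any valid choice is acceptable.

Suppose ε > 0. For n ≥ 1, |17/n^2 − 0| = 17/n^2.
17/n^2 < ε ⇔ n^2 > 17/ε ⇔ n > (17/ε)^{1/2}.
Take K = (17/ε)^{1/2}. Then n > K implies 17/n^2 < ε.

K = (17/ε)^{1/2}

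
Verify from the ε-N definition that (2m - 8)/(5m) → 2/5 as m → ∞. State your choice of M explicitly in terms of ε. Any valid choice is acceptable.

Fix ε > 0. For m ≥ 1, |(2m - 8)/(5m) − (2/5)| = |-40|/(5(5m)) = 40/(5(5m)).
Since 5m ≥ 5m for m ≥ 1, this is ≤ 40/(5·5m) = (8/5)/m.
So |(2m - 8)/(5m) − (2/5)| < ε whenever m > (8/5)/ε.
Take M = (8/5)/ε. If m > M then |(2m - 8)/(5m) − (2/5)| ≤ (8/5)/m < ε.

M = (8/5)/ε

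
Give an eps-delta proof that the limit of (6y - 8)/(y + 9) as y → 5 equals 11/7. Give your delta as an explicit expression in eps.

delta = min(7, (49/31)eps)

Let eps > 0 be given. We want delta > 0 with 0 < |y − 5| < delta ⇒ |(6y - 8)/(y + 9) − (11/7)| < eps.
Combining over a common denominator, (6y - 8)/(y + 9) − (11/7) = [(6y - 8)·14 − 22·(y + 9)] / [14·(y + 9)] = 62(y − 5) / (14(y + 9)).
So |(6y - 8)/(y + 9) − (11/7)| = 62|y − 5| / (14·|y + 9|).
Require delta ≤ 7, so |y + 9| ≥ |14| − |y − 5| > 14 − 7 = 7.
Hence |(6y - 8)/(y + 9) − (11/7)| < 62|y − 5|/(14·7) = (31/49)|y − 5|, which is < eps once |y − 5| < (49/31)eps.
Take delta = min(7, (49/31)eps). Then 0 < |y − 5| < delta forces both bounds, so |(6y - 8)/(y + 9) − (11/7)| < eps.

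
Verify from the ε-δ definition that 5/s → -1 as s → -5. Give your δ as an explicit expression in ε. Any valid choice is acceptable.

Suppose ε > 0. We seek δ > 0 such that 0 < |s + 5| < δ implies |5/s + 1| < ε.
|5/s + 1| = 5·|-5 − s|/(5·|s|) = 5|s + 5|/(5|s|).
Restrict δ ≤ 5/2. Then |s + 5| < 5/2 gives |s| > 5/2, so 5|s| > 25/2.
Then |5/s + 1| < 5|s + 5|/(25/2), which is < ε when |s + 5| < (5/2)ε.
Take δ = min(5/2, (5/2)ε). Then 0 < |s + 5| < δ gives both |s + 5| < 5/2 and |s + 5| < (5/2)ε, so |5/s + 1| < ε.

δ = min(5/2, (5/2)ε)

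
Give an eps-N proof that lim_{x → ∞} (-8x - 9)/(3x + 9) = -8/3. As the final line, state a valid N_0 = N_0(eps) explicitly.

N_0 = 5/eps

Suppose eps > 0. We seek N_0 > 0 such that x > N_0 implies |(-8x - 9)/(3x + 9) + 8/3| < eps.
(-8x - 9)/(3x + 9) + 8/3 = (3(-8x - 9) − (-8)(3x + 9)) / (3(3x + 9)) = 45/(3(3x + 9)).
For x > 0 we have 3x + 9 > 3x, so |(-8x - 9)/(3x + 9) + 8/3| = 45/(3(3x + 9)) < 45/(3·3x) = 5/x.
Thus |(-8x - 9)/(3x + 9) + 8/3| < eps whenever x > 5/eps.
Take N_0 = 5/eps. If x > N_0 then |(-8x - 9)/(3x + 9) + 8/3| < 5/x < eps.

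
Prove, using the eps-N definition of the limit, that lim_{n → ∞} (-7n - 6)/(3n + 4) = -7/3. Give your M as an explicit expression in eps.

Let eps > 0 be given. For n ≥ 1, |(-7n - 6)/(3n + 4) + 7/3| = |10|/(3(3n + 4)) = 10/(3(3n + 4)).
Since 3n + 4 ≥ 3n for n ≥ 1, this is ≤ 10/(3·3n) = (10/9)/n.
So |(-7n - 6)/(3n + 4) + 7/3| < eps whenever n > (10/9)/eps.
Take M = (10/9)/eps. If n > M then |(-7n - 6)/(3n + 4) + 7/3| ≤ (10/9)/n < eps.

M = (10/9)/eps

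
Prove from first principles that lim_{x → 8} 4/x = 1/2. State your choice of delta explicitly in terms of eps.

Let eps > 0. We seek delta > 0 such that 0 < |x − 8| < delta implies |4/x − (1/2)| < eps.
|4/x − (1/2)| = 4·|8 − x|/(8·|x|) = 4|x − 8|/(8|x|).
Restrict delta ≤ 4. Then |x − 8| < 4 gives |x| > 4, so 8|x| > 32.
Then |4/x − (1/2)| < 4|x − 8|/32, which is < eps when |x − 8| < 8eps.
Take delta = min(4, 8eps). Then 0 < |x − 8| < delta gives both |x − 8| < 4 and |x − 8| < 8eps, so |4/x − (1/2)| < eps.

delta = min(4, 8eps)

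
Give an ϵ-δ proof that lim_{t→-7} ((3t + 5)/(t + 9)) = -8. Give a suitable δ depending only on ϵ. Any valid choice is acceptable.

Let ϵ > 0. We want δ > 0 with 0 < |t + 7| < δ ⇒ |(3t + 5)/(t + 9) + 8| < ϵ.
Combining over a common denominator, (3t + 5)/(t + 9) + 8 = [(3t + 5)·2 − (-16)·(t + 9)] / [2·(t + 9)] = 22(t + 7) / (2(t + 9)).
So |(3t + 5)/(t + 9) + 8| = 22|t + 7| / (2·|t + 9|).
Restrict δ ≤ 1. Then |t + 7| < 1 gives |t + 9| = |(t + 7) + 2| ≥ 2 − 1 = 1.
Hence |(3t + 5)/(t + 9) + 8| < 22|t + 7|/(2·1) = 11|t + 7|, which is < ϵ once |t + 7| < (1/11)ϵ.
Take δ = min(1, (1/11)ϵ). Then 0 < |t + 7| < δ forces both bounds, so |(3t + 5)/(t + 9) + 8| < ϵ.

δ = min(1, (1/11)ϵ)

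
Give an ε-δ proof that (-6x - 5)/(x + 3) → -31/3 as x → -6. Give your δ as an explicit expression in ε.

δ = min(3/2, (9/26)ε)

Let ε > 0 be given. We want δ > 0 with 0 < |x + 6| < δ ⇒ |(-6x - 5)/(x + 3) + 31/3| < ε.
Combining over a common denominator, (-6x - 5)/(x + 3) + 31/3 = [(-6x - 5)·(-3) − 31·(x + 3)] / [(-3)·(x + 3)] = -13(x + 6) / ((-3)(x + 3)).
So |(-6x - 5)/(x + 3) + 31/3| = 13|x + 6| / (3·|x + 3|).
Restrict δ ≤ 3/2. Then |x + 6| < 3/2 gives |x + 3| = |(x + 6) + (-3)| ≥ 3 − 3/2 = 3/2.
Hence |(-6x - 5)/(x + 3) + 31/3| < 13|x + 6|/(3·(3/2)) = (26/9)|x + 6|, which is < ε once |x + 6| < (9/26)ε.
Take δ = min(3/2, (9/26)ε). Then 0 < |x + 6| < δ forces both bounds, so |(-6x - 5)/(x + 3) + 31/3| < ε.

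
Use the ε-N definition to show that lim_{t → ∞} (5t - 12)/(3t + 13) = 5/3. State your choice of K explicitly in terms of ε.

K = (101/9)/ε

Suppose ε > 0. We seek K > 0 such that t > K implies |(5t - 12)/(3t + 13) − (5/3)| < ε.
(5t - 12)/(3t + 13) − (5/3) = (3(5t - 12) − 5(3t + 13)) / (3(3t + 13)) = -101/(3(3t + 13)).
For t > 0 we have 3t + 13 > 3t, so |(5t - 12)/(3t + 13) − (5/3)| = 101/(3(3t + 13)) < 101/(3·3t) = (101/9)/t.
Thus |(5t - 12)/(3t + 13) − (5/3)| < ε whenever t > (101/9)/ε.
Take K = (101/9)/ε. If t > K then |(5t - 12)/(3t + 13) − (5/3)| < (101/9)/t < ε.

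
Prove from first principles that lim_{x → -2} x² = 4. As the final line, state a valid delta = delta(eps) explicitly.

Suppose eps > 0. We seek delta > 0 with 0 < |x + 2| < delta ⇒ |x² − 4| < eps.
Factor: x² − 4 = (x + 2)(x - 2), so |x² − 4| = |x + 2|·|x - 2|.
Restrict delta ≤ 2. Then |x + 2| < 2 gives |x| < 4, so by the triangle inequality |x - 2| ≤ 4 + 2 = 6.
Hence |x² − 4| ≤ 6|x + 2|, which is < eps once |x + 2| < eps/6.
Take delta = min(2, eps/6). If 0 < |x + 2| < delta then both bounds hold and |x² − 4| ≤ 6|x + 2| < 6·(eps/6) = eps.

delta = min(2, eps/6)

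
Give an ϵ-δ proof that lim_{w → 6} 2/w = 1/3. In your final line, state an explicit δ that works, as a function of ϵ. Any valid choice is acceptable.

Let ϵ > 0. We seek δ > 0 such that 0 < |w − 6| < δ implies |2/w − (1/3)| < ϵ.
|2/w − (1/3)| = 2·|6 − w|/(6·|w|) = 2|w − 6|/(6|w|).
Require δ ≤ 3 so that |w| > 6 − 3 = 3, hence 6|w| > 18.
Then |2/w − (1/3)| < 2|w − 6|/18, which is < ϵ when |w − 6| < 9ϵ.
Take δ = min(3, 9ϵ). Then 0 < |w − 6| < δ gives both |w − 6| < 3 and |w − 6| < 9ϵ, so |2/w − (1/3)| < ϵ.

δ = min(3, 9ϵ)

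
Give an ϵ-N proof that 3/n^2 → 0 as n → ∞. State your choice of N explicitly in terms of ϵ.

Suppose ϵ > 0. For n ≥ 1, |3/n^2 − 0| = 3/n^2.
3/n^2 < ϵ ⇔ n^2 > 3/ϵ ⇔ n > (3/ϵ)^{1/2}.
Take N = (3/ϵ)^{1/2}. Then n > N implies 3/n^2 < ϵ.

N = (3/ϵ)^{1/2}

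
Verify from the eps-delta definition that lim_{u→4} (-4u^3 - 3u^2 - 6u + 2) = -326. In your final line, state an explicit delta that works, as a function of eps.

Suppose eps > 0. We want delta > 0 such that 0 < |u − 4| < delta implies |(-4u^3 - 3u^2 - 6u + 2) + 326| < eps.
(-4u^3 - 3u^2 - 6u + 2) + 326 = -4u^3 - 3u^2 - 6u + 328 = (u − 4)(-4u^2 - 19u - 82).
So |(-4u^3 - 3u^2 - 6u + 2) + 326| = |u − 4|·|-4u^2 - 19u - 82|.
Assume first that |u − 4| < 1, so |u| < 5. Then |-4u^2 - 19u - 82| ≤ 4·5^2 + 19·5 + 82 = 277.
Hence |(-4u^3 - 3u^2 - 6u + 2) + 326| ≤ 277|u − 4| < eps provided |u − 4| < eps/277.
Take delta = min(1, eps/277). Then 0 < |u − 4| < delta gives both |u − 4| < 1 and |u − 4| < eps/277, so |(-4u^3 - 3u^2 - 6u + 2) + 326| < eps.

delta = min(1, eps/277)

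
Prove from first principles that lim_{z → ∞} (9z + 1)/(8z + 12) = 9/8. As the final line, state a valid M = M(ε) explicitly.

Suppose ε > 0. We seek M > 0 such that z > M implies |(9z + 1)/(8z + 12) − (9/8)| < ε.
(9z + 1)/(8z + 12) − (9/8) = (8(9z + 1) − 9(8z + 12)) / (8(8z + 12)) = -100/(8(8z + 12)).
For z > 0 we have 8z + 12 > 8z, so |(9z + 1)/(8z + 12) − (9/8)| = 100/(8(8z + 12)) < 100/(8·8z) = (25/16)/z.
Thus |(9z + 1)/(8z + 12) − (9/8)| < ε whenever z > (25/16)/ε.
Take M = (25/16)/ε. If z > M then |(9z + 1)/(8z + 12) − (9/8)| < (25/16)/z < ε.

M = (25/16)/ε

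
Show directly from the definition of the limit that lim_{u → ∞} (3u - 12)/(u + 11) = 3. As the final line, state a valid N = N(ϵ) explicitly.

Let ϵ > 0. We seek N > 0 such that u > N implies |(3u - 12)/(u + 11) − 3| < ϵ.
(3u - 12)/(u + 11) − 3 = ((3u - 12) − 3(u + 11)) / ((u + 11)) = -45/((u + 11)).
For u > 0 we have u + 11 > u, so |(3u - 12)/(u + 11) − 3| = 45/((u + 11)) < 45/(u) = 45/u.
Thus |(3u - 12)/(u + 11) − 3| < ϵ whenever u > 45/ϵ.
Take N = 45/ϵ. If u > N then |(3u - 12)/(u + 11) − 3| < 45/u < ϵ.

N = 45/ϵ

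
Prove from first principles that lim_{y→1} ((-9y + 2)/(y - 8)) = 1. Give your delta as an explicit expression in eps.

delta = min(7/2, (7/20)eps)

Fix eps > 0. We want delta > 0 with 0 < |y − 1| < delta ⇒ |(-9y + 2)/(y - 8) − 1| < eps.
Combining over a common denominator, (-9y + 2)/(y - 8) − 1 = [(-9y + 2)·(-7) − (-7)·(y - 8)] / [(-7)·(y - 8)] = 70(y − 1) / ((-7)(y - 8)).
So |(-9y + 2)/(y - 8) − 1| = 70|y − 1| / (7·|y − 8|).
Restrict delta ≤ 7/2. Then |y − 1| < 7/2 gives |y − 8| = |(y − 1) + (-7)| ≥ 7 − 7/2 = 7/2.
Hence |(-9y + 2)/(y - 8) − 1| < 70|y − 1|/(7·(7/2)) = (20/7)|y − 1|, which is < eps once |y − 1| < (7/20)eps.
Take delta = min(7/2, (7/20)eps). Then 0 < |y − 1| < delta forces both bounds, so |(-9y + 2)/(y - 8) − 1| < eps.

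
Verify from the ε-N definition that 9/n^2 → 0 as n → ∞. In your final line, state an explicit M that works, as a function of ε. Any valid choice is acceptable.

M = (9/ε)^{1/2}

Fix ε > 0. For n ≥ 1, |9/n^2 − 0| = 9/n^2.
9/n^2 < ε ⇔ n^2 > 9/ε ⇔ n > (9/ε)^{1/2}.
Take M = (9/ε)^{1/2}. Then n > M implies 9/n^2 < ε.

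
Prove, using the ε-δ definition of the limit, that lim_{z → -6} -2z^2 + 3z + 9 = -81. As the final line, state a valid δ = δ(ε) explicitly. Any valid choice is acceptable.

Let ε > 0. We want δ > 0 such that 0 < |z + 6| < δ implies |(-2z^2 + 3z + 9) + 81| < ε.
(-2z^2 + 3z + 9) + 81 = -2z^2 + 3z + 90 = (z + 6)(-2z + 15).
So |(-2z^2 + 3z + 9) + 81| = |z + 6|·|-2z + 15|.
Assume first that |z + 6| < 2, so |z| < 8. Then |-2z + 15| ≤ 2·8 + 15 = 31.
Hence |(-2z^2 + 3z + 9) + 81| ≤ 31|z + 6| < ε provided |z + 6| < ε/31.
Take δ = min(2, ε/31). Then 0 < |z + 6| < δ gives both |z + 6| < 2 and |z + 6| < ε/31, so |(-2z^2 + 3z + 9) + 81| < ε.

δ = min(2, ε/31)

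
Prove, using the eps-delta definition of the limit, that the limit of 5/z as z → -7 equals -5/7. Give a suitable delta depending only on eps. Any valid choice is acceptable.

delta = min(7/2, (49/10)eps)

Suppose eps > 0. We seek delta > 0 such that 0 < |z + 7| < delta implies |5/z + 5/7| < eps.
|5/z + 5/7| = 5·|-7 − z|/(7·|z|) = 5|z + 7|/(7|z|).
Require delta ≤ 7/2 so that |z| > 7 − 7/2 = 7/2, hence 7|z| > 49/2.
Then |5/z + 5/7| < 5|z + 7|/(49/2), which is < eps when |z + 7| < (49/10)eps.
Take delta = min(7/2, (49/10)eps). Then 0 < |z + 7| < delta gives both |z + 7| < 7/2 and |z + 7| < (49/10)eps, so |5/z + 5/7| < eps.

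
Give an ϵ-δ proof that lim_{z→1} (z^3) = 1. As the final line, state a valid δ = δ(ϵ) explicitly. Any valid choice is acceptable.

Let ϵ > 0 be given. We seek δ > 0 with 0 < |z − 1| < δ ⇒ |z^3 − 1| < ϵ.
Factor: z^3 − 1 = (z − 1)(z^2 + z + 1), so |z^3 − 1| = |z − 1|·|z^2 + z + 1|.
Impose δ ≤ 1 so that |z| < 2; then |z^2 + z + 1| ≤ 7.
Hence |z^3 − 1| ≤ 7|z − 1|, which is < ϵ once |z − 1| < ϵ/7.
Take δ = min(1, ϵ/7). If 0 < |z − 1| < δ then both bounds hold and |z^3 − 1| ≤ 7|z − 1| < 7·(ϵ/7) = ϵ.

δ = min(1, ϵ/7)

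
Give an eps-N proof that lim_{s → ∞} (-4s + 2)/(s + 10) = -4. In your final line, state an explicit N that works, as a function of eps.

N = 42/eps

Let eps > 0 be given. We seek N > 0 such that s > N implies |(-4s + 2)/(s + 10) + 4| < eps.
(-4s + 2)/(s + 10) + 4 = ((-4s + 2) − (-4)(s + 10)) / ((s + 10)) = 42/((s + 10)).
For s > 0 we have s + 10 > s, so |(-4s + 2)/(s + 10) + 4| = 42/((s + 10)) < 42/(s) = 42/s.
Thus |(-4s + 2)/(s + 10) + 4| < eps whenever s > 42/eps.
Take N = 42/eps. If s > N then |(-4s + 2)/(s + 10) + 4| < 42/s < eps.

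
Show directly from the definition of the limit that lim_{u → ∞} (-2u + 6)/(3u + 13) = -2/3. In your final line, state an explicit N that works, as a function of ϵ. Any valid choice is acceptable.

Fix ϵ > 0. We seek N > 0 such that u > N implies |(-2u + 6)/(3u + 13) + 2/3| < ϵ.
(-2u + 6)/(3u + 13) + 2/3 = (3(-2u + 6) − (-2)(3u + 13)) / (3(3u + 13)) = 44/(3(3u + 13)).
For u > 0 we have 3u + 13 > 3u, so |(-2u + 6)/(3u + 13) + 2/3| = 44/(3(3u + 13)) < 44/(3·3u) = (44/9)/u.
Thus |(-2u + 6)/(3u + 13) + 2/3| < ϵ whenever u > (44/9)/ϵ.
Take N = (44/9)/ϵ. If u > N then |(-2u + 6)/(3u + 13) + 2/3| < (44/9)/u < ϵ.

N = (44/9)/ϵ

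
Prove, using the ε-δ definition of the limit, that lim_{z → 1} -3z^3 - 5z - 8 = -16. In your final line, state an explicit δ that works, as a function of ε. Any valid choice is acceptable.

δ = min(2, ε/44)

Let ε > 0. We want δ > 0 such that 0 < |z − 1| < δ implies |(-3z^3 - 5z - 8) + 16| < ε.
(-3z^3 - 5z - 8) + 16 = -3z^3 - 5z + 8 = (z − 1)(-3z^2 - 3z - 8).
So |(-3z^3 - 5z - 8) + 16| = |z − 1|·|-3z^2 - 3z - 8|.
Require δ ≤ 2. Then |z − 1| < 2 gives |z| < 3, and by the triangle inequality |-3z^2 - 3z - 8| ≤ 3·3^2 + 3·3 + 8 = 44.
Hence |(-3z^3 - 5z - 8) + 16| ≤ 44|z − 1| < ε provided |z − 1| < ε/44.
Choosing δ = min(2, ε/44) ensures both conditions, hence |(-3z^3 - 5z - 8) + 16| < ε.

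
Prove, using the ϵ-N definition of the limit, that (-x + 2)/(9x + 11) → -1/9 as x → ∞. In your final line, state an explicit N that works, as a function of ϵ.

Fix ϵ > 0. We seek N > 0 such that x > N implies |(-x + 2)/(9x + 11) + 1/9| < ϵ.
(-x + 2)/(9x + 11) + 1/9 = (9(-x + 2) − (-1)(9x + 11)) / (9(9x + 11)) = 29/(9(9x + 11)).
For x > 0 we have 9x + 11 > 9x, so |(-x + 2)/(9x + 11) + 1/9| = 29/(9(9x + 11)) < 29/(9·9x) = (29/81)/x.
Thus |(-x + 2)/(9x + 11) + 1/9| < ϵ whenever x > (29/81)/ϵ.
Take N = (29/81)/ϵ. If x > N then |(-x + 2)/(9x + 11) + 1/9| < (29/81)/x < ϵ.

N = (29/81)/ϵ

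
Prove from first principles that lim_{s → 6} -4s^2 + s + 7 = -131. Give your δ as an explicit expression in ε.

Fix ε > 0. We want δ > 0 such that 0 < |s − 6| < δ implies |(-4s^2 + s + 7) + 131| < ε.
(-4s^2 + s + 7) + 131 = -4s^2 + s + 138 = (s − 6)(-4s - 23).
So |(-4s^2 + s + 7) + 131| = |s − 6|·|-4s - 23|.
Require δ ≤ 2. Then |s − 6| < 2 gives |s| < 8, and by the triangle inequality |-4s - 23| ≤ 4·8 + 23 = 55.
Hence |(-4s^2 + s + 7) + 131| ≤ 55|s − 6| < ε provided |s − 6| < ε/55.
Choosing δ = min(2, ε/55) ensures both conditions, hence |(-4s^2 + s + 7) + 131| < ε.

δ = min(2, ε/55)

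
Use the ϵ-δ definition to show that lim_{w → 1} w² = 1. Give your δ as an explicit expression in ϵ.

Let ϵ > 0. We seek δ > 0 with 0 < |w − 1| < δ ⇒ |w² − 1| < ϵ.
Factor: w² − 1 = (w − 1)(w + 1), so |w² − 1| = |w − 1|·|w + 1|.
Impose δ ≤ 2 so that |w| < 3; then |w + 1| ≤ 4.
Hence |w² − 1| ≤ 4|w − 1|, which is < ϵ once |w − 1| < ϵ/4.
Take δ = min(2, ϵ/4). If 0 < |w − 1| < δ then both bounds hold and |w² − 1| ≤ 4|w − 1| < 4·(ϵ/4) = ϵ.

δ = min(2, ϵ/4)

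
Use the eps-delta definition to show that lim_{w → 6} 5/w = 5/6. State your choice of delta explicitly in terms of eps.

delta = min(3, (18/5)eps)

Fix eps > 0. We seek delta > 0 such that 0 < |w − 6| < delta implies |5/w − (5/6)| < eps.
|5/w − (5/6)| = 5·|6 − w|/(6·|w|) = 5|w − 6|/(6|w|).
Restrict delta ≤ 3. Then |w − 6| < 3 gives |w| > 3, so 6|w| > 18.
Then |5/w − (5/6)| < 5|w − 6|/18, which is < eps when |w − 6| < (18/5)eps.
Take delta = min(3, (18/5)eps). Then 0 < |w − 6| < delta gives both |w − 6| < 3 and |w − 6| < (18/5)eps, so |5/w − (5/6)| < eps.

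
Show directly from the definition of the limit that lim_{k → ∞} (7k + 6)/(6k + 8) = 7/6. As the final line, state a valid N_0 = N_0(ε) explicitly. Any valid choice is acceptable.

Fix ε > 0. For k ≥ 1, |(7k + 6)/(6k + 8) − (7/6)| = |-20|/(6(6k + 8)) = 20/(6(6k + 8)).
Since 6k + 8 ≥ 6k for k ≥ 1, this is ≤ 20/(6·6k) = (5/9)/k.
So |(7k + 6)/(6k + 8) − (7/6)| < ε whenever k > (5/9)/ε.
Take N_0 = (5/9)/ε. If k > N_0 then |(7k + 6)/(6k + 8) − (7/6)| ≤ (5/9)/k < ε.

N_0 = (5/9)/ε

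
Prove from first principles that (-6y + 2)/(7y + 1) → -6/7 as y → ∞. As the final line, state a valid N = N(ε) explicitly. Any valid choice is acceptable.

Suppose ε > 0. We seek N > 0 such that y > N implies |(-6y + 2)/(7y + 1) + 6/7| < ε.
(-6y + 2)/(7y + 1) + 6/7 = (7(-6y + 2) − (-6)(7y + 1)) / (7(7y + 1)) = 20/(7(7y + 1)).
For y > 0 we have 7y + 1 > 7y, so |(-6y + 2)/(7y + 1) + 6/7| = 20/(7(7y + 1)) < 20/(7·7y) = (20/49)/y.
Thus |(-6y + 2)/(7y + 1) + 6/7| < ε whenever y > (20/49)/ε.
Take N = (20/49)/ε. If y > N then |(-6y + 2)/(7y + 1) + 6/7| < (20/49)/y < ε.

N = (20/49)/ε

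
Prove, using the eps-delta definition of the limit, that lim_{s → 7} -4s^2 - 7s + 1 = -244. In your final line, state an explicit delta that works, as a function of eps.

delta = min(2, eps/71)

Let eps > 0. We want delta > 0 such that 0 < |s − 7| < delta implies |(-4s^2 - 7s + 1) + 244| < eps.
(-4s^2 - 7s + 1) + 244 = -4s^2 - 7s + 245 = (s − 7)(-4s - 35).
So |(-4s^2 - 7s + 1) + 244| = |s − 7|·|-4s - 35|.
Assume first that |s − 7| < 2, so |s| < 9. Then |-4s - 35| ≤ 4·9 + 35 = 71.
Hence |(-4s^2 - 7s + 1) + 244| ≤ 71|s − 7| < eps provided |s − 7| < eps/71.
Choosing delta = min(2, eps/71) ensures both conditions, hence |(-4s^2 - 7s + 1) + 244| < eps.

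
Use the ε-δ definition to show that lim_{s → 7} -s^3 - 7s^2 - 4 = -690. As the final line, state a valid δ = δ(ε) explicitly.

δ = min(1, ε/274)

Suppose ε > 0. We want δ > 0 such that 0 < |s − 7| < δ implies |(-s^3 - 7s^2 - 4) + 690| < ε.
(-s^3 - 7s^2 - 4) + 690 = -s^3 - 7s^2 + 686 = (s − 7)(-s^2 - 14s - 98).
So |(-s^3 - 7s^2 - 4) + 690| = |s − 7|·|-s^2 - 14s - 98|.
Assume first that |s − 7| < 1, so |s| < 8. Then |-s^2 - 14s - 98| ≤ 8^2 + 14·8 + 98 = 274.
Hence |(-s^3 - 7s^2 - 4) + 690| ≤ 274|s − 7| < ε provided |s − 7| < ε/274.
Choosing δ = min(1, ε/274) ensures both conditions, hence |(-s^3 - 7s^2 - 4) + 690| < ε.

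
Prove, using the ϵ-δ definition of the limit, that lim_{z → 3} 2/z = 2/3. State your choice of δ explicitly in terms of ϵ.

Let ϵ > 0 be given. We seek δ > 0 such that 0 < |z − 3| < δ implies |2/z − (2/3)| < ϵ.
|2/z − (2/3)| = 2·|3 − z|/(3·|z|) = 2|z − 3|/(3|z|).
Restrict δ ≤ 3/2. Then |z − 3| < 3/2 gives |z| > 3/2, so 3|z| > 9/2.
Then |2/z − (2/3)| < 2|z − 3|/(9/2), which is < ϵ when |z − 3| < (9/4)ϵ.
Take δ = min(3/2, (9/4)ϵ). Then 0 < |z − 3| < δ gives both |z − 3| < 3/2 and |z − 3| < (9/4)ϵ, so |2/z − (2/3)| < ϵ.

δ = min(3/2, (9/4)ϵ)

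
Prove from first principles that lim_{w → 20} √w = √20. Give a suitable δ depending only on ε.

Let ε > 0 be given. We want δ > 0 such that 0 < |w − 20| < δ implies |√w − √20| < ε.
Multiplying by the conjugate, |√w − √20| = |w − 20|/(√w + √20).
Restrict δ ≤ 20 so that |w − 20| < 20 forces w > 0, and then √w + √20 > √20.
Hence |√w − √20| < |w − 20|/√20, which is < ε once |w − 20| < √20·ε.
Take δ = min(20, √20·ε). If 0 < |w − 20| < δ then w > 0 and |√w − √20| < |w − 20|/√20 < ε.

δ = min(20, √20·ε)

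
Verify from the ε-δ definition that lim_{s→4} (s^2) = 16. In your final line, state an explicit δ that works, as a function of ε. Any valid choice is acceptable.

Fix ε > 0. We seek δ > 0 with 0 < |s − 4| < δ ⇒ |s^2 − 16| < ε.
Factor: s^2 − 16 = (s − 4)(s + 4), so |s^2 − 16| = |s − 4|·|s + 4|.
Impose δ ≤ 2 so that |s| < 6; then |s + 4| ≤ 10.
Hence |s^2 − 16| ≤ 10|s − 4|, which is < ε once |s − 4| < ε/10.
Take δ = min(2, ε/10). If 0 < |s − 4| < δ then both bounds hold and |s^2 − 16| ≤ 10|s − 4| < 10·(ε/10) = ε.

δ = min(2, ε/10)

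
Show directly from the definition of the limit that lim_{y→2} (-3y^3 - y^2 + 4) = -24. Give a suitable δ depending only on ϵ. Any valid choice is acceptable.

δ = min(1, ϵ/62)

Let ϵ > 0. We want δ > 0 such that 0 < |y − 2| < δ implies |(-3y^3 - y^2 + 4) + 24| < ϵ.
(-3y^3 - y^2 + 4) + 24 = -3y^3 - y^2 + 28 = (y − 2)(-3y^2 - 7y - 14).
So |(-3y^3 - y^2 + 4) + 24| = |y − 2|·|-3y^2 - 7y - 14|.
Assume first that |y − 2| < 1, so |y| < 3. Then |-3y^2 - 7y - 14| ≤ 3·3^2 + 7·3 + 14 = 62.
Hence |(-3y^3 - y^2 + 4) + 24| ≤ 62|y − 2| < ϵ provided |y − 2| < ϵ/62.
Choosing δ = min(1, ϵ/62) ensures both conditions, hence |(-3y^3 - y^2 + 4) + 24| < ϵ.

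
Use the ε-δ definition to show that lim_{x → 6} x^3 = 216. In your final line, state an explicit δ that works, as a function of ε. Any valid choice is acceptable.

Let ε > 0 be given. We seek δ > 0 with 0 < |x − 6| < δ ⇒ |x^3 − 216| < ε.
Factor: x^3 − 216 = (x − 6)(x^2 + 6x + 36), so |x^3 − 216| = |x − 6|·|x^2 + 6x + 36|.
Impose δ ≤ 1 so that |x| < 7; then |x^2 + 6x + 36| ≤ 127.
Hence |x^3 − 216| ≤ 127|x − 6|, which is < ε once |x − 6| < ε/127.
Take δ = min(1, ε/127). If 0 < |x − 6| < δ then both bounds hold and |x^3 − 216| ≤ 127|x − 6| < 127·(ε/127) = ε.

δ = min(1, ε/127)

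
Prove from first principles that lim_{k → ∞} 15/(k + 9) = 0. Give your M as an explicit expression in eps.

M = 15/eps

Fix eps > 0. For k ≥ 1, |15/(k + 9) − 0| = 15/(k + 9) ≤ 15/k.
We need 15/k < eps, i.e. k > 15/eps.
Take M = 15/eps. If k > M then |15/(k + 9)| ≤ 15/k < eps.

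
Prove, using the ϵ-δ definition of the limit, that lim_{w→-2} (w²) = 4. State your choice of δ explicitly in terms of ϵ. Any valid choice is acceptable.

Let ϵ > 0. We seek δ > 0 with 0 < |w + 2| < δ ⇒ |w² − 4| < ϵ.
Factor: w² − 4 = (w + 2)(w - 2), so |w² − 4| = |w + 2|·|w - 2|.
Impose δ ≤ 1 so that |w| < 3; then |w - 2| ≤ 5.
Hence |w² − 4| ≤ 5|w + 2|, which is < ϵ once |w + 2| < ϵ/5.
Take δ = min(1, ϵ/5). If 0 < |w + 2| < δ then both bounds hold and |w² − 4| ≤ 5|w + 2| < 5·(ϵ/5) = ϵ.

δ = min(1, ϵ/5)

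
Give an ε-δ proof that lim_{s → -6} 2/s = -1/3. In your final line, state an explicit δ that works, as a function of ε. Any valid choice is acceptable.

δ = min(3, 9ε)

Suppose ε > 0. We seek δ > 0 such that 0 < |s + 6| < δ implies |2/s + 1/3| < ε.
|2/s + 1/3| = 2·|-6 − s|/(6·|s|) = 2|s + 6|/(6|s|).
Restrict δ ≤ 3. Then |s + 6| < 3 gives |s| > 3, so 6|s| > 18.
Then |2/s + 1/3| < 2|s + 6|/18, which is < ε when |s + 6| < 9ε.
Take δ = min(3, 9ε). Then 0 < |s + 6| < δ gives both |s + 6| < 3 and |s + 6| < 9ε, so |2/s + 1/3| < ε.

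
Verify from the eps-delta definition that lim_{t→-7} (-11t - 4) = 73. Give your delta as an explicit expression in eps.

Let eps > 0 be given. We need delta > 0 so that 0 < |t + 7| < delta implies |(-11t - 4) − 73| < eps.
Since (-11t - 4) − 73 = -11(t + 7), we have |(-11t - 4) − 73| = 11|t + 7|.
So 11|t + 7| < eps exactly when |t + 7| < eps/11.
Choosing delta = eps/11 gives |(-11t - 4) − 73| = 11|t + 7| < eps whenever |t + 7| < delta.

delta = eps/11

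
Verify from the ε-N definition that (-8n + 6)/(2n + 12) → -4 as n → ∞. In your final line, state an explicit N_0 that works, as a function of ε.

Let ε > 0. For n ≥ 1, |(-8n + 6)/(2n + 12) + 4| = |108|/(2(2n + 12)) = 108/(2(2n + 12)).
Since 2n + 12 ≥ 2n for n ≥ 1, this is ≤ 108/(2·2n) = 27/n.
So |(-8n + 6)/(2n + 12) + 4| < ε whenever n > 27/ε.
Take N_0 = 27/ε. If n > N_0 then |(-8n + 6)/(2n + 12) + 4| ≤ 27/n < ε.

N_0 = 27/ε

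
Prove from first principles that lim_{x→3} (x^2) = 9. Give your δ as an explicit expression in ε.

δ = min(2, ε/8)

Let ε > 0. We seek δ > 0 with 0 < |x − 3| < δ ⇒ |x^2 − 9| < ε.
Factor: x^2 − 9 = (x − 3)(x + 3), so |x^2 − 9| = |x − 3|·|x + 3|.
Impose δ ≤ 2 so that |x| < 5; then |x + 3| ≤ 8.
Hence |x^2 − 9| ≤ 8|x − 3|, which is < ε once |x − 3| < ε/8.
Take δ = min(2, ε/8). If 0 < |x − 3| < δ then both bounds hold and |x^2 − 9| ≤ 8|x − 3| < 8·(ε/8) = ε.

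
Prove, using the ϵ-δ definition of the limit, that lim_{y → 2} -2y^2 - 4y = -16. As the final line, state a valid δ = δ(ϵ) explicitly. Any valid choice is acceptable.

δ = min(1, ϵ/14)

Let ϵ > 0. We want δ > 0 such that 0 < |y − 2| < δ implies |(-2y^2 - 4y) + 16| < ϵ.
(-2y^2 - 4y) + 16 = -2y^2 - 4y + 16 = (y − 2)(-2y - 8).
So |(-2y^2 - 4y) + 16| = |y − 2|·|-2y - 8|.
Require δ ≤ 1. Then |y − 2| < 1 gives |y| < 3, and by the triangle inequality |-2y - 8| ≤ 2·3 + 8 = 14.
Hence |(-2y^2 - 4y) + 16| ≤ 14|y − 2| < ϵ provided |y − 2| < ϵ/14.
Choosing δ = min(1, ϵ/14) ensures both conditions, hence |(-2y^2 - 4y) + 16| < ϵ.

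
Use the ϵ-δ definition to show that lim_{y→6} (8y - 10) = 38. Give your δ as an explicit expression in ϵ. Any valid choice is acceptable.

Let ϵ > 0. We need δ > 0 so that 0 < |y − 6| < δ implies |(8y - 10) − 38| < ϵ.
Since (8y - 10) − 38 = 8(y − 6), we have |(8y - 10) − 38| = 8|y − 6|.
Thus it suffices that |y − 6| < ϵ/8.
Take δ = ϵ/8. If 0 < |y − 6| < δ then |(8y - 10) − 38| = 8|y − 6| < 8·(ϵ/8) = ϵ.

δ = ϵ/8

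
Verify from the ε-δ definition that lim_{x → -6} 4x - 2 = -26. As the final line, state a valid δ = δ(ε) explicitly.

δ = ε/4

Suppose ε > 0. We need δ > 0 so that 0 < |x + 6| < δ implies |(4x - 2) + 26| < ε.
|(4x - 2) + 26| = |4x + 24| = 4|x + 6|.
Thus it suffices that |x + 6| < ε/4.
Choosing δ = ε/4 gives |(4x - 2) + 26| = 4|x + 6| < ε whenever |x + 6| < δ.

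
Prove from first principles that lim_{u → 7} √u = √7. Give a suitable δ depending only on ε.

Suppose ε > 0. We want δ > 0 such that 0 < |u − 7| < δ implies |√u − √7| < ε.
Multiplying by the conjugate, |√u − √7| = |u − 7|/(√u + √7).
Restrict δ ≤ 7 so that |u − 7| < 7 forces u > 0, and then √u + √7 > √7.
Hence |√u − √7| < |u − 7|/√7, which is < ε once |u − 7| < √7·ε.
Take δ = min(7, √7·ε). If 0 < |u − 7| < δ then u > 0 and |√u − √7| < |u − 7|/√7 < ε.

δ = min(7, √7·ε)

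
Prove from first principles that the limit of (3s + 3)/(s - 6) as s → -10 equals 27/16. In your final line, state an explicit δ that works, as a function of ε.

δ = min(8, (128/21)ε)

Let ε > 0. We want δ > 0 with 0 < |s + 10| < δ ⇒ |(3s + 3)/(s - 6) − (27/16)| < ε.
Combining over a common denominator, (3s + 3)/(s - 6) − (27/16) = [(3s + 3)·(-16) − (-27)·(s - 6)] / [(-16)·(s - 6)] = -21(s + 10) / ((-16)(s - 6)).
So |(3s + 3)/(s - 6) − (27/16)| = 21|s + 10| / (16·|s − 6|).
Restrict δ ≤ 8. Then |s + 10| < 8 gives |s − 6| = |(s + 10) + (-16)| ≥ 16 − 8 = 8.
Hence |(3s + 3)/(s - 6) − (27/16)| < 21|s + 10|/(16·8) = (21/128)|s + 10|, which is < ε once |s + 10| < (128/21)ε.
Take δ = min(8, (128/21)ε). Then 0 < |s + 10| < δ forces both bounds, so |(3s + 3)/(s - 6) − (27/16)| < ε.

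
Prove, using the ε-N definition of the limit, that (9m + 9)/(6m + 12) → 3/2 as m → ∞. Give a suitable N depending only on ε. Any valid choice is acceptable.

N = (3/2)/ε

Suppose ε > 0. For m ≥ 1, |(9m + 9)/(6m + 12) − (3/2)| = |-54|/(6(6m + 12)) = 54/(6(6m + 12)).
Since 6m + 12 ≥ 6m for m ≥ 1, this is ≤ 54/(6·6m) = (3/2)/m.
So |(9m + 9)/(6m + 12) − (3/2)| < ε whenever m > (3/2)/ε.
Take N = (3/2)/ε. If m > N then |(9m + 9)/(6m + 12) − (3/2)| ≤ (3/2)/m < ε.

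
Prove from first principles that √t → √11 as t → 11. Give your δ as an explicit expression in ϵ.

Fix ϵ > 0. We want δ > 0 such that 0 < |t − 11| < δ implies |√t − √11| < ϵ.
Rationalise: √t − √11 = (t − 11)/(√t + √11), so |√t − √11| = |t − 11|/(√t + √11).
Restrict δ ≤ 11 so that |t − 11| < 11 forces t > 0, and then √t + √11 > √11.
Hence |√t − √11| < |t − 11|/√11, which is < ϵ once |t − 11| < √11·ϵ.
Take δ = min(11, √11·ϵ). If 0 < |t − 11| < δ then t > 0 and |√t − √11| < |t − 11|/√11 < ϵ.

δ = min(11, √11·ϵ)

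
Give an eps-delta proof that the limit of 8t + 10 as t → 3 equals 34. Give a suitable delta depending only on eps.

Fix eps > 0. We need delta > 0 so that 0 < |t − 3| < delta implies |(8t + 10) − 34| < eps.
|(8t + 10) − 34| = |8t - 24| = 8|t − 3|.
So 8|t − 3| < eps exactly when |t − 3| < eps/8.
Take delta = eps/8. If 0 < |t − 3| < delta then |(8t + 10) − 34| = 8|t − 3| < 8·(eps/8) = eps.

delta = eps/8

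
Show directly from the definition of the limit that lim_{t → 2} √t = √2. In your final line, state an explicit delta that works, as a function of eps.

Fix eps > 0. We want delta > 0 such that 0 < |t − 2| < delta implies |√t − √2| < eps.
Multiplying by the conjugate, |√t − √2| = |t − 2|/(√t + √2).
Restrict delta ≤ 2 so that |t − 2| < 2 forces t > 0, and then √t + √2 > √2.
Hence |√t − √2| < |t − 2|/√2, which is < eps once |t − 2| < √2·eps.
Take delta = min(2, √2·eps). If 0 < |t − 2| < delta then t > 0 and |√t − √2| < |t − 2|/√2 < eps.

delta = min(2, √2·eps)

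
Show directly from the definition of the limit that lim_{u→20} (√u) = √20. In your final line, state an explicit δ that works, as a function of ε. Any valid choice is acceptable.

δ = min(20, √20·ε)

Suppose ε > 0. We want δ > 0 such that 0 < |u − 20| < δ implies |√u − √20| < ε.
Multiplying by the conjugate, |√u − √20| = |u − 20|/(√u + √20).
Restrict δ ≤ 20 so that |u − 20| < 20 forces u > 0, and then √u + √20 > √20.
Hence |√u − √20| < |u − 20|/√20, which is < ε once |u − 20| < √20·ε.
Take δ = min(20, √20·ε). If 0 < |u − 20| < δ then u > 0 and |√u − √20| < |u − 20|/√20 < ε.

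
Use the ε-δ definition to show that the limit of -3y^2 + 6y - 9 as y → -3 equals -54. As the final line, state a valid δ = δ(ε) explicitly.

Fix ε > 0. We want δ > 0 such that 0 < |y + 3| < δ implies |(-3y^2 + 6y - 9) + 54| < ε.
(-3y^2 + 6y - 9) + 54 = -3y^2 + 6y + 45 = (y + 3)(-3y + 15).
So |(-3y^2 + 6y - 9) + 54| = |y + 3|·|-3y + 15|.
Assume first that |y + 3| < 2, so |y| < 5. Then |-3y + 15| ≤ 3·5 + 15 = 30.
Hence |(-3y^2 + 6y - 9) + 54| ≤ 30|y + 3| < ε provided |y + 3| < ε/30.
Take δ = min(2, ε/30). Then 0 < |y + 3| < δ gives both |y + 3| < 2 and |y + 3| < ε/30, so |(-3y^2 + 6y - 9) + 54| < ε.

δ = min(2, ε/30)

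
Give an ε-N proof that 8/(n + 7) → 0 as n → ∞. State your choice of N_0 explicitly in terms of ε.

Let ε > 0 be given. For n ≥ 1, |8/(n + 7) − 0| = 8/(n + 7) ≤ 8/n.
We need 8/n < ε, i.e. n > 8/ε.
Take N_0 = 8/ε. If n > N_0 then |8/(n + 7)| ≤ 8/n < ε.

N_0 = 8/ε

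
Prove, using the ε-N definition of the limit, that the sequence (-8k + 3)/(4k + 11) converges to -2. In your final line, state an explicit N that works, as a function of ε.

N = (25/4)/ε

Let ε > 0. For k ≥ 1, |(-8k + 3)/(4k + 11) + 2| = |100|/(4(4k + 11)) = 100/(4(4k + 11)).
Since 4k + 11 ≥ 4k for k ≥ 1, this is ≤ 100/(4·4k) = (25/4)/k.
So |(-8k + 3)/(4k + 11) + 2| < ε whenever k > (25/4)/ε.
Take N = (25/4)/ε. If k > N then |(-8k + 3)/(4k + 11) + 2| ≤ (25/4)/k < ε.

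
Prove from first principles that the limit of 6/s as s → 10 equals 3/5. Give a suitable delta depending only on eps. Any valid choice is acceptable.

delta = min(5, (25/3)eps)

Let eps > 0 be given. We seek delta > 0 such that 0 < |s − 10| < delta implies |6/s − (3/5)| < eps.
|6/s − (3/5)| = 6·|10 − s|/(10·|s|) = 6|s − 10|/(10|s|).
Require delta ≤ 5 so that |s| > 10 − 5 = 5, hence 10|s| > 50.
Then |6/s − (3/5)| < 6|s − 10|/50, which is < eps when |s − 10| < (25/3)eps.
Take delta = min(5, (25/3)eps). Then 0 < |s − 10| < delta gives both |s − 10| < 5 and |s − 10| < (25/3)eps, so |6/s − (3/5)| < eps.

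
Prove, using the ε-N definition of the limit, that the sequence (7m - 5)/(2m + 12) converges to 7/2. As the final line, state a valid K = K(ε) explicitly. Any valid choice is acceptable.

K = (47/2)/ε

Let ε > 0. For m ≥ 1, |(7m - 5)/(2m + 12) − (7/2)| = |-94|/(2(2m + 12)) = 94/(2(2m + 12)).
Since 2m + 12 ≥ 2m for m ≥ 1, this is ≤ 94/(2·2m) = (47/2)/m.
So |(7m - 5)/(2m + 12) − (7/2)| < ε whenever m > (47/2)/ε.
Take K = (47/2)/ε. If m > K then |(7m - 5)/(2m + 12) − (7/2)| ≤ (47/2)/m < ε.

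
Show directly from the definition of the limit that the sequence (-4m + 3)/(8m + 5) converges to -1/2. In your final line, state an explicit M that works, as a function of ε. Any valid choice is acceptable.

M = (11/16)/ε

Let ε > 0. For m ≥ 1, |(-4m + 3)/(8m + 5) + 1/2| = |44|/(8(8m + 5)) = 44/(8(8m + 5)).
Since 8m + 5 ≥ 8m for m ≥ 1, this is ≤ 44/(8·8m) = (11/16)/m.
So |(-4m + 3)/(8m + 5) + 1/2| < ε whenever m > (11/16)/ε.
Take M = (11/16)/ε. If m > M then |(-4m + 3)/(8m + 5) + 1/2| ≤ (11/16)/m < ε.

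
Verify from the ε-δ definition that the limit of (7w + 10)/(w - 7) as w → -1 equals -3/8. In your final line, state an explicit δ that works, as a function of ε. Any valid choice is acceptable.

δ = min(4, (32/59)ε)

Fix ε > 0. We want δ > 0 with 0 < |w + 1| < δ ⇒ |(7w + 10)/(w - 7) + 3/8| < ε.
Combining over a common denominator, (7w + 10)/(w - 7) + 3/8 = [(7w + 10)·(-8) − 3·(w - 7)] / [(-8)·(w - 7)] = -59(w + 1) / ((-8)(w - 7)).
So |(7w + 10)/(w - 7) + 3/8| = 59|w + 1| / (8·|w − 7|).
Require δ ≤ 4, so |w − 7| ≥ |-8| − |w + 1| > 8 − 4 = 4.
Hence |(7w + 10)/(w - 7) + 3/8| < 59|w + 1|/(8·4) = (59/32)|w + 1|, which is < ε once |w + 1| < (32/59)ε.
Take δ = min(4, (32/59)ε). Then 0 < |w + 1| < δ forces both bounds, so |(7w + 10)/(w - 7) + 3/8| < ε.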